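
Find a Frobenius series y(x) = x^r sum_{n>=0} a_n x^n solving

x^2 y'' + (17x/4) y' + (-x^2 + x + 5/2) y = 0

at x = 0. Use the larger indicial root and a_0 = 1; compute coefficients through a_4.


Write in Frobenius form y'' + (p(x)/x) y' + (q(x)/x^2) y = 0:
  p(x) = 17/4,  q(x) = -x^2 + x + 5/2.
Indicial equation: r(r-1) + (17/4) r + (5/2) = 0 -> roots r_1 = -5/4, r_2 = -2.
Take r = r_1 = -5/4. Let y(x) = x^r sum_{n>=0} a_n x^n with a_0 = 1.
Substitute y = x^r sum a_n x^n and match x^{r+n}. The recurrence is
  D(n) a_n + 1 a_{n-1} - 1 a_{n-2} = 0,  where D(n) = (r+n)(r+n-1) + (17/4)(r+n) + (5/2).
  a_n = [-1 a_{n-1} + 1 a_{n-2}] / D(n).
Since the indicial polynomial factors as (r - r_1)(r - r_2), D(n) = (r_1 + n - r_1)(r_1 + n - r_2) = n(n + 3/4).
Evaluating step by step (a_0 = 1):
  n = 1: D(1) = 1(1 + 3/4) = 7/4; numerator = -1(1) = -1; a_1 = (-1)/(7/4) = -4/7
  n = 2: D(2) = 2(2 + 3/4) = 11/2; numerator = -1(-4/7) + 1(1) = 11/7; a_2 = (11/7)/(11/2) = 2/7
  n = 3: D(3) = 3(3 + 3/4) = 45/4; numerator = -1(2/7) + 1(-4/7) = -6/7; a_3 = (-6/7)/(45/4) = -8/105
  n = 4: D(4) = 4(4 + 3/4) = 19; numerator = -1(-8/105) + 1(2/7) = 38/105; a_4 = (38/105)/(19) = 2/105

r = -5/4; a_0 = 1; a_1 = -4/7; a_2 = 2/7; a_3 = -8/105; a_4 = 2/105


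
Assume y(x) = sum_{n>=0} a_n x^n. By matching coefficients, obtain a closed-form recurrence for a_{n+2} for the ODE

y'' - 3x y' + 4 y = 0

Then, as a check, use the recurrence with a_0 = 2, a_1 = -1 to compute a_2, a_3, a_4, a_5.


Substitute y = sum_n a_n x^n.
y''(x) has coefficient (n+2)(n+1) a_{n+2} at x^n;
-3 x y'(x) has coefficient -3 n a_n at x^n (shift);
4 y(x) has coefficient 4 a_n at x^n.
Matching x^n: (n+2)(n+1) a_{n+2} + (-3n + 4) a_n = 0.
Thus a_{n+2} = (3n - 4) / ((n+1)(n+2)) * a_n.

Check with a_0 = 2, a_1 = -1 (apply the recurrence for n = 0, 1, 2, 3): a_0 = 2, a_1 = -1, a_2 = -4, a_3 = 1/6, a_4 = -2/3, a_5 = 1/24.

a_(n+2) = (3n - 4) / ((n+1)(n+2)) * a_n; check: a_0 = 2, a_1 = -1, a_2 = -4, a_3 = 1/6, a_4 = -2/3, a_5 = 1/24


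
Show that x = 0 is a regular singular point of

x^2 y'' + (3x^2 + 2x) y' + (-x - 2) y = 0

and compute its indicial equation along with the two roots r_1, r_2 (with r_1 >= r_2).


Divide by x^2 to reach normal form y'' + P_1(x) y' + P_2(x) y = 0 with P_1(x) = 3 + 2/x and P_2(x) = -1/x - 2/x^2.
x = 0 is a singular point because the y'-coefficient 3 + 2/x has a pole at x = 0 and the y-coefficient -1/x - 2/x^2 has a pole at x = 0.
It is a regular singular point because x P_1(x) = p(x) = 3x + 2 and x^2 P_2(x) = q(x) = -x - 2 are polynomials, hence analytic at x = 0.
p(0) = 2,  q(0) = -2.
Indicial equation: r(r-1) + p(0) r + q(0) = 0, i.e. r^2 + (p(0) - 1) r + q(0) = 0, i.e. r^2 + 1 r - 2 = 0.
Discriminant: (1)^2 - 4(-2) = 9, so r = (-1 ± 3)/2.
Solving: r_1 = 1, r_2 = -2.

indicial: r^2 + 1 r - 2 = 0; roots r_1 = 1, r_2 = -2


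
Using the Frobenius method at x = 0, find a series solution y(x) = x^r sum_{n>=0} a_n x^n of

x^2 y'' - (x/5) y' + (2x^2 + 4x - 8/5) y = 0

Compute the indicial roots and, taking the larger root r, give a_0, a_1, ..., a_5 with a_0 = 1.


Write in Frobenius form y'' + (p(x)/x) y' + (q(x)/x^2) y = 0:
  p(x) = -1/5,  q(x) = 2x^2 + 4x - 8/5.
Indicial equation: r(r-1) + (-1/5) r + (-8/5) = 0 -> roots r_1 = 2, r_2 = -4/5.
Take r = r_1 = 2. Let y(x) = x^r sum_{n>=0} a_n x^n with a_0 = 1.
Substitute y = x^r sum a_n x^n and match x^{r+n}. The recurrence is
  D(n) a_n + 4 a_{n-1} + 2 a_{n-2} = 0,  where D(n) = (r+n)(r+n-1) + (-1/5)(r+n) + (-8/5).
  a_n = [-4 a_{n-1} - 2 a_{n-2}] / D(n).
Since the indicial polynomial factors as (r - r_1)(r - r_2), D(n) = (r_1 + n - r_1)(r_1 + n - r_2) = n(n + 14/5).
Evaluating step by step (a_0 = 1):
  n = 1: D(1) = 1(1 + 14/5) = 19/5; numerator = -4(1) = -4; a_1 = (-4)/(19/5) = -20/19
  n = 2: D(2) = 2(2 + 14/5) = 48/5; numerator = -4(-20/19) - 2(1) = 42/19; a_2 = (42/19)/(48/5) = 35/152
  n = 3: D(3) = 3(3 + 14/5) = 87/5; numerator = -4(35/152) - 2(-20/19) = 45/38; a_3 = (45/38)/(87/5) = 75/1102
  n = 4: D(4) = 4(4 + 14/5) = 136/5; numerator = -4(75/1102) - 2(35/152) = -85/116; a_4 = (-85/116)/(136/5) = -25/928
  n = 5: D(5) = 5(5 + 14/5) = 39; numerator = -4(-25/928) - 2(75/1102) = -125/4408; a_5 = (-125/4408)/(39) = -125/171912

r = 2; a_0 = 1; a_1 = -20/19; a_2 = 35/152; a_3 = 75/1102; a_4 = -25/928; a_5 = -125/171912


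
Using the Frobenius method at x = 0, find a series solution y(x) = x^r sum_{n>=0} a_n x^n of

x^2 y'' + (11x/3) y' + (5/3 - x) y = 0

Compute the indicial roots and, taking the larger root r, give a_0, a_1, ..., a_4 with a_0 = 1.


Write in Frobenius form y'' + (p(x)/x) y' + (q(x)/x^2) y = 0:
  p(x) = 11/3,  q(x) = 5/3 - x.
Indicial equation: r(r-1) + (11/3) r + (5/3) = 0 -> roots r_1 = -1, r_2 = -5/3.
Take r = r_1 = -1. Let y(x) = x^r sum_{n>=0} a_n x^n with a_0 = 1.
Substitute y = x^r sum a_n x^n and match x^{r+n}. The recurrence is
  D(n) a_n - 1 a_{n-1} = 0,  where D(n) = (r+n)(r+n-1) + (11/3)(r+n) + (5/3).
  a_n = 1 / D(n) * a_{n-1}.
Since the indicial polynomial factors as (r - r_1)(r - r_2), D(n) = (r_1 + n - r_1)(r_1 + n - r_2) = n(n + 2/3).
Evaluating step by step (a_0 = 1):
  n = 1: D(1) = 1(1 + 2/3) = 5/3; numerator = 1(1) = 1; a_1 = (1)/(5/3) = 3/5
  n = 2: D(2) = 2(2 + 2/3) = 16/3; numerator = 1(3/5) = 3/5; a_2 = (3/5)/(16/3) = 9/80
  n = 3: D(3) = 3(3 + 2/3) = 11; numerator = 1(9/80) = 9/80; a_3 = (9/80)/(11) = 9/880
  n = 4: D(4) = 4(4 + 2/3) = 56/3; numerator = 1(9/880) = 9/880; a_4 = (9/880)/(56/3) = 27/49280

r = -1; a_0 = 1; a_1 = 3/5; a_2 = 9/80; a_3 = 9/880; a_4 = 27/49280


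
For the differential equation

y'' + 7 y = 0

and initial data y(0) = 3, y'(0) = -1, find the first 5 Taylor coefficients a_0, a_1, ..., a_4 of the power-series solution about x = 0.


Ansatz: y(x) = sum_{n>=0} a_n x^n, so y'(x) = sum_{n>=1} n a_n x^(n-1) and y''(x) = sum_{n>=2} n(n-1) a_n x^(n-2).
Substitute into P(x) y'' + Q(x) y' + R(x) y = 0 with P(x) = 1, Q(x) = 0, R(x) = 7, and match powers of x.
Initial conditions: a_0 = 3, a_1 = -1.
Setting the coefficient of each power of x to zero and solving order by order (substituting the coefficients already found):
  x^0: 2 a_2 + 7 a_0 = 0  ->  2 a_2 = -7 a_0 = -21  ->  a_2 = -21/2
  x^1: 6 a_3 + 7 a_1 = 0  ->  6 a_3 = -7 a_1 = 7  ->  a_3 = 7/6
  x^2: 12 a_4 + 7 a_2 = 0  ->  12 a_4 = -7 a_2 = 147/2  ->  a_4 = 49/8
Truncated series: y(x) = 3 - x - (21/2) x^2 + (7/6) x^3 + (49/8) x^4 + O(x^5).

a_0 = 3; a_1 = -1; a_2 = -21/2; a_3 = 7/6; a_4 = 49/8


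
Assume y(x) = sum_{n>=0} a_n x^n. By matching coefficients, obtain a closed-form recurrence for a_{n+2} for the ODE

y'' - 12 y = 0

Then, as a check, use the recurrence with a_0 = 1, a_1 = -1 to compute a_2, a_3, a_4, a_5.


Substitute y = sum_n a_n x^n into y'' + (const) y = 0.
y''(x) = sum_{n>=0} (n+2)(n+1) a_{n+2} x^n.
The ODE becomes sum_n [(n+2)(n+1) a_{n+2} - 12 a_n] x^n = 0.
Setting each coefficient to zero gives the recurrence:
  (n+2)(n+1) a_{n+2} - 12 a_n = 0,
  a_{n+2} = 12 / ((n+1)(n+2)) a_n.

Check with a_0 = 1, a_1 = -1 (apply the recurrence for n = 0, 1, 2, 3): a_0 = 1, a_1 = -1, a_2 = 6, a_3 = -2, a_4 = 6, a_5 = -6/5.

a_{n+2} = 12/((n+1)(n+2)) * a_n; check: a_0 = 1, a_1 = -1, a_2 = 6, a_3 = -2, a_4 = 6, a_5 = -6/5


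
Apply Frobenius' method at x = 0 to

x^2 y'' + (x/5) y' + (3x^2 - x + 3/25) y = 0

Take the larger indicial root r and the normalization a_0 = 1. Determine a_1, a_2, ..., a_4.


Write in Frobenius form y'' + (p(x)/x) y' + (q(x)/x^2) y = 0:
  p(x) = 1/5,  q(x) = 3x^2 - x + 3/25.
Indicial equation: r(r-1) + (1/5) r + (3/25) = 0 -> roots r_1 = 3/5, r_2 = 1/5.
Take r = r_1 = 3/5. Let y(x) = x^r sum_{n>=0} a_n x^n with a_0 = 1.
Substitute y = x^r sum a_n x^n and match x^{r+n}. The recurrence is
  D(n) a_n - 1 a_{n-1} + 3 a_{n-2} = 0,  where D(n) = (r+n)(r+n-1) + (1/5)(r+n) + (3/25).
  a_n = [1 a_{n-1} - 3 a_{n-2}] / D(n).
Since the indicial polynomial factors as (r - r_1)(r - r_2), D(n) = (r_1 + n - r_1)(r_1 + n - r_2) = n(n + 2/5).
Evaluating step by step (a_0 = 1):
  n = 1: D(1) = 1(1 + 2/5) = 7/5; numerator = 1(1) = 1; a_1 = (1)/(7/5) = 5/7
  n = 2: D(2) = 2(2 + 2/5) = 24/5; numerator = 1(5/7) - 3(1) = -16/7; a_2 = (-16/7)/(24/5) = -10/21
  n = 3: D(3) = 3(3 + 2/5) = 51/5; numerator = 1(-10/21) - 3(5/7) = -55/21; a_3 = (-55/21)/(51/5) = -275/1071
  n = 4: D(4) = 4(4 + 2/5) = 88/5; numerator = 1(-275/1071) - 3(-10/21) = 1255/1071; a_4 = (1255/1071)/(88/5) = 6275/94248

r = 3/5; a_0 = 1; a_1 = 5/7; a_2 = -10/21; a_3 = -275/1071; a_4 = 6275/94248


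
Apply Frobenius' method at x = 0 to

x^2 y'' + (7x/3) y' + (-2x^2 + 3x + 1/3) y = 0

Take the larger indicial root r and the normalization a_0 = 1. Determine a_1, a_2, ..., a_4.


Write in Frobenius form y'' + (p(x)/x) y' + (q(x)/x^2) y = 0:
  p(x) = 7/3,  q(x) = -2x^2 + 3x + 1/3.
Indicial equation: r(r-1) + (7/3) r + (1/3) = 0 -> roots r_1 = -1/3, r_2 = -1.
Take r = r_1 = -1/3. Let y(x) = x^r sum_{n>=0} a_n x^n with a_0 = 1.
Substitute y = x^r sum a_n x^n and match x^{r+n}. The recurrence is
  D(n) a_n + 3 a_{n-1} - 2 a_{n-2} = 0,  where D(n) = (r+n)(r+n-1) + (7/3)(r+n) + (1/3).
  a_n = [-3 a_{n-1} + 2 a_{n-2}] / D(n).
Since the indicial polynomial factors as (r - r_1)(r - r_2), D(n) = (r_1 + n - r_1)(r_1 + n - r_2) = n(n + 2/3).
Evaluating step by step (a_0 = 1):
  n = 1: D(1) = 1(1 + 2/3) = 5/3; numerator = -3(1) = -3; a_1 = (-3)/(5/3) = -9/5
  n = 2: D(2) = 2(2 + 2/3) = 16/3; numerator = -3(-9/5) + 2(1) = 37/5; a_2 = (37/5)/(16/3) = 111/80
  n = 3: D(3) = 3(3 + 2/3) = 11; numerator = -3(111/80) + 2(-9/5) = -621/80; a_3 = (-621/80)/(11) = -621/880
  n = 4: D(4) = 4(4 + 2/3) = 56/3; numerator = -3(-621/880) + 2(111/80) = 861/176; a_4 = (861/176)/(56/3) = 369/1408

r = -1/3; a_0 = 1; a_1 = -9/5; a_2 = 111/80; a_3 = -621/880; a_4 = 369/1408


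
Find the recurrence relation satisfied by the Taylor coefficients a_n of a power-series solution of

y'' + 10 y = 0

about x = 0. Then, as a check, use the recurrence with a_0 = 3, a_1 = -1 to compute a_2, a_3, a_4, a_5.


Substitute y = sum_n a_n x^n into y'' + (const) y = 0.
y''(x) = sum_{n>=0} (n+2)(n+1) a_{n+2} x^n.
The ODE becomes sum_n [(n+2)(n+1) a_{n+2} + 10 a_n] x^n = 0.
Setting each coefficient to zero gives the recurrence:
  (n+2)(n+1) a_{n+2} + 10 a_n = 0,
  a_{n+2} = -10 / ((n+1)(n+2)) a_n.

Check with a_0 = 3, a_1 = -1 (apply the recurrence for n = 0, 1, 2, 3): a_0 = 3, a_1 = -1, a_2 = -15, a_3 = 5/3, a_4 = 25/2, a_5 = -5/6.

a_{n+2} = -10/((n+1)(n+2)) * a_n; check: a_0 = 3, a_1 = -1, a_2 = -15, a_3 = 5/3, a_4 = 25/2, a_5 = -5/6


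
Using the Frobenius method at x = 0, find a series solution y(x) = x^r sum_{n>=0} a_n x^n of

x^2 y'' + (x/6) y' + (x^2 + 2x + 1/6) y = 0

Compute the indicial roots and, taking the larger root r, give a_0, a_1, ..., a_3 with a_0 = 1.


Write in Frobenius form y'' + (p(x)/x) y' + (q(x)/x^2) y = 0:
  p(x) = 1/6,  q(x) = x^2 + 2x + 1/6.
Indicial equation: r(r-1) + (1/6) r + (1/6) = 0 -> roots r_1 = 1/2, r_2 = 1/3.
Take r = r_1 = 1/2. Let y(x) = x^r sum_{n>=0} a_n x^n with a_0 = 1.
Substitute y = x^r sum a_n x^n and match x^{r+n}. The recurrence is
  D(n) a_n + 2 a_{n-1} + 1 a_{n-2} = 0,  where D(n) = (r+n)(r+n-1) + (1/6)(r+n) + (1/6).
  a_n = [-2 a_{n-1} - 1 a_{n-2}] / D(n).
Since the indicial polynomial factors as (r - r_1)(r - r_2), D(n) = (r_1 + n - r_1)(r_1 + n - r_2) = n(n + 1/6).
Evaluating step by step (a_0 = 1):
  n = 1: D(1) = 1(1 + 1/6) = 7/6; numerator = -2(1) = -2; a_1 = (-2)/(7/6) = -12/7
  n = 2: D(2) = 2(2 + 1/6) = 13/3; numerator = -2(-12/7) - 1(1) = 17/7; a_2 = (17/7)/(13/3) = 51/91
  n = 3: D(3) = 3(3 + 1/6) = 19/2; numerator = -2(51/91) - 1(-12/7) = 54/91; a_3 = (54/91)/(19/2) = 108/1729

r = 1/2; a_0 = 1; a_1 = -12/7; a_2 = 51/91; a_3 = 108/1729


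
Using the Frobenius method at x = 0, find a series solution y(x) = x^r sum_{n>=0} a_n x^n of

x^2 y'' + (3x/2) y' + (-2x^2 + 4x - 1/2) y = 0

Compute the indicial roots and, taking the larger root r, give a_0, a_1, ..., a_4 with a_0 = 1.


Write in Frobenius form y'' + (p(x)/x) y' + (q(x)/x^2) y = 0:
  p(x) = 3/2,  q(x) = -2x^2 + 4x - 1/2.
Indicial equation: r(r-1) + (3/2) r + (-1/2) = 0 -> roots r_1 = 1/2, r_2 = -1.
Take r = r_1 = 1/2. Let y(x) = x^r sum_{n>=0} a_n x^n with a_0 = 1.
Substitute y = x^r sum a_n x^n and match x^{r+n}. The recurrence is
  D(n) a_n + 4 a_{n-1} - 2 a_{n-2} = 0,  where D(n) = (r+n)(r+n-1) + (3/2)(r+n) + (-1/2).
  a_n = [-4 a_{n-1} + 2 a_{n-2}] / D(n).
Since the indicial polynomial factors as (r - r_1)(r - r_2), D(n) = (r_1 + n - r_1)(r_1 + n - r_2) = n(n + 3/2).
Evaluating step by step (a_0 = 1):
  n = 1: D(1) = 1(1 + 3/2) = 5/2; numerator = -4(1) = -4; a_1 = (-4)/(5/2) = -8/5
  n = 2: D(2) = 2(2 + 3/2) = 7; numerator = -4(-8/5) + 2(1) = 42/5; a_2 = (42/5)/(7) = 6/5
  n = 3: D(3) = 3(3 + 3/2) = 27/2; numerator = -4(6/5) + 2(-8/5) = -8; a_3 = (-8)/(27/2) = -16/27
  n = 4: D(4) = 4(4 + 3/2) = 22; numerator = -4(-16/27) + 2(6/5) = 644/135; a_4 = (644/135)/(22) = 322/1485

r = 1/2; a_0 = 1; a_1 = -8/5; a_2 = 6/5; a_3 = -16/27; a_4 = 322/1485


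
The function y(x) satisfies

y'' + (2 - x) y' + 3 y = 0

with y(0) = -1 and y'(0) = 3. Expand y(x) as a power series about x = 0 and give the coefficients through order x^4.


Ansatz: y(x) = sum_{n>=0} a_n x^n, so y'(x) = sum_{n>=1} n a_n x^(n-1) and y''(x) = sum_{n>=2} n(n-1) a_n x^(n-2).
Substitute into P(x) y'' + Q(x) y' + R(x) y = 0 with P(x) = 1, Q(x) = 2 - x, R(x) = 3, and match powers of x.
Initial conditions: a_0 = -1, a_1 = 3.
Setting the coefficient of each power of x to zero and solving order by order (substituting the coefficients already found):
  x^0: 2 a_2 + 2 a_1 + 3 a_0 = 0  ->  2 a_2 = -2 a_1 - 3 a_0 = -3  ->  a_2 = -3/2
  x^1: 6 a_3 + 4 a_2 + 2 a_1 = 0  ->  6 a_3 = -4 a_2 - 2 a_1 = 0  ->  a_3 = 0
  x^2: 12 a_4 + 6 a_3 + a_2 = 0  ->  12 a_4 = -6 a_3 - a_2 = 3/2  ->  a_4 = 1/8
Truncated series: y(x) = -1 + 3 x - (3/2) x^2 + (1/8) x^4 + O(x^5).

a_0 = -1; a_1 = 3; a_2 = -3/2; a_3 = 0; a_4 = 1/8


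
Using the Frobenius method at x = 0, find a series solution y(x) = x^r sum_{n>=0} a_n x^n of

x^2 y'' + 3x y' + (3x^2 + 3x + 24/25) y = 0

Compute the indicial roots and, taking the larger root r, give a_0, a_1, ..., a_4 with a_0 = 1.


Write in Frobenius form y'' + (p(x)/x) y' + (q(x)/x^2) y = 0:
  p(x) = 3,  q(x) = 3x^2 + 3x + 24/25.
Indicial equation: r(r-1) + (3) r + (24/25) = 0 -> roots r_1 = -4/5, r_2 = -6/5.
Take r = r_1 = -4/5. Let y(x) = x^r sum_{n>=0} a_n x^n with a_0 = 1.
Substitute y = x^r sum a_n x^n and match x^{r+n}. The recurrence is
  D(n) a_n + 3 a_{n-1} + 3 a_{n-2} = 0,  where D(n) = (r+n)(r+n-1) + (3)(r+n) + (24/25).
  a_n = [-3 a_{n-1} - 3 a_{n-2}] / D(n).
Since the indicial polynomial factors as (r - r_1)(r - r_2), D(n) = (r_1 + n - r_1)(r_1 + n - r_2) = n(n + 2/5).
Evaluating step by step (a_0 = 1):
  n = 1: D(1) = 1(1 + 2/5) = 7/5; numerator = -3(1) = -3; a_1 = (-3)/(7/5) = -15/7
  n = 2: D(2) = 2(2 + 2/5) = 24/5; numerator = -3(-15/7) - 3(1) = 24/7; a_2 = (24/7)/(24/5) = 5/7
  n = 3: D(3) = 3(3 + 2/5) = 51/5; numerator = -3(5/7) - 3(-15/7) = 30/7; a_3 = (30/7)/(51/5) = 50/119
  n = 4: D(4) = 4(4 + 2/5) = 88/5; numerator = -3(50/119) - 3(5/7) = -405/119; a_4 = (-405/119)/(88/5) = -2025/10472

r = -4/5; a_0 = 1; a_1 = -15/7; a_2 = 5/7; a_3 = 50/119; a_4 = -2025/10472


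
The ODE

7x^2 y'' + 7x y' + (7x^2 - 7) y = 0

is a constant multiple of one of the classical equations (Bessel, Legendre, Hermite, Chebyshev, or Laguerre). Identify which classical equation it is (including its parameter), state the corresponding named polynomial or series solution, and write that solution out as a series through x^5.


All three coefficients share the factor 7; dividing through by 7 gives  x^2 y'' + x y' + (x^2 - 1) y = 0.
This matches the Bessel equation x^2 y'' + x y' + (x^2 - nu^2) y = 0 with nu^2 = 1, so nu = 1; the solution bounded at x = 0 is J_1(x).
Frobenius at x = 0: indicial roots ±nu; for r = nu the recurrence k(k + 2nu) c_k = -c_{k-2} gives the standard series J_nu(x) = sum_{k>=0} (-1)^k / (k! (k+nu)!) (x/2)^(2k+nu). Evaluate the first 3 terms:
  k = 0: (-1)^0 / (0! * 1! * 2^1) x^1 = 1/(1*1*2) x^1 = (1/2) x^1
  k = 1: (-1)^1 / (1! * 2! * 2^3) x^3 = -1/(1*2*8) x^3 = (-1/16) x^3
  k = 2: (-1)^2 / (2! * 3! * 2^5) x^5 = 1/(2*6*32) x^5 = (1/384) x^5
Hence J_1(x) = x^5/384 - x^3/16 + x/2 + ....

J_1(x); series = x^5/384 - x^3/16 + x/2


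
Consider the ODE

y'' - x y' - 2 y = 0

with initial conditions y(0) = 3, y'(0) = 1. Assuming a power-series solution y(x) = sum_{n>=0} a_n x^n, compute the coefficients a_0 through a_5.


Ansatz: y(x) = sum_{n>=0} a_n x^n, so y'(x) = sum_{n>=1} n a_n x^(n-1) and y''(x) = sum_{n>=2} n(n-1) a_n x^(n-2).
Substitute into P(x) y'' + Q(x) y' + R(x) y = 0 with P(x) = 1, Q(x) = -x, R(x) = -2, and match powers of x.
Initial conditions: a_0 = 3, a_1 = 1.
Setting the coefficient of each power of x to zero and solving order by order (substituting the coefficients already found):
  x^0: 2 a_2 - 2 a_0 = 0  ->  2 a_2 = 2 a_0 = 6  ->  a_2 = 3
  x^1: 6 a_3 - 3 a_1 = 0  ->  6 a_3 = 3 a_1 = 3  ->  a_3 = 1/2
  x^2: 12 a_4 - 4 a_2 = 0  ->  12 a_4 = 4 a_2 = 12  ->  a_4 = 1
  x^3: 20 a_5 - 5 a_3 = 0  ->  20 a_5 = 5 a_3 = 5/2  ->  a_5 = 1/8
Truncated series: y(x) = 3 + x + 3 x^2 + (1/2) x^3 + x^4 + (1/8) x^5 + O(x^6).

a_0 = 3; a_1 = 1; a_2 = 3; a_3 = 1/2; a_4 = 1; a_5 = 1/8


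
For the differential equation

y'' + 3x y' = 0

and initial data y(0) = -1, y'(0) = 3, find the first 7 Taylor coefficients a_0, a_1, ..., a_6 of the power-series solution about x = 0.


Ansatz: y(x) = sum_{n>=0} a_n x^n, so y'(x) = sum_{n>=1} n a_n x^(n-1) and y''(x) = sum_{n>=2} n(n-1) a_n x^(n-2).
Substitute into P(x) y'' + Q(x) y' + R(x) y = 0 with P(x) = 1, Q(x) = 3x, R(x) = 0, and match powers of x.
Initial conditions: a_0 = -1, a_1 = 3.
Setting the coefficient of each power of x to zero and solving order by order (substituting the coefficients already found):
  x^0: 2 a_2 = 0  ->  a_2 = 0
  x^1: 6 a_3 + 3 a_1 = 0  ->  6 a_3 = -3 a_1 = -9  ->  a_3 = -3/2
  x^2: 12 a_4 + 6 a_2 = 0  ->  12 a_4 = -6 a_2 = 0  ->  a_4 = 0
  x^3: 20 a_5 + 9 a_3 = 0  ->  20 a_5 = -9 a_3 = 27/2  ->  a_5 = 27/40
  x^4: 30 a_6 + 12 a_4 = 0  ->  30 a_6 = -12 a_4 = 0  ->  a_6 = 0
Truncated series: y(x) = -1 + 3 x - (3/2) x^3 + (27/40) x^5 + O(x^7).

a_0 = -1; a_1 = 3; a_2 = 0; a_3 = -3/2; a_4 = 0; a_5 = 27/40; a_6 = 0


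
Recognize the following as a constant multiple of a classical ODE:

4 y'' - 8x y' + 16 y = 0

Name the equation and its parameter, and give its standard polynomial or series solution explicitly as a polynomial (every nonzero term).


All three coefficients share the factor 4; dividing through by 4 gives  y'' - 2x y' + 4 y = 0.
This matches the Hermite equation y'' - 2x y' + 2n y = 0 with 2n = 4, so n = 2; the polynomial solution is H_2(x).
With y = sum_k a_k x^k, matching x^k gives (k+2)(k+1) a_{k+2} = 2(k - n) a_k = 2(k - 2) a_k. The right side vanishes at k = 2, so the series with the parity of 2 terminates at degree 2.
Standard normalization: leading coefficient of H_n is 2^n, so a_2 = 2^2 = 4. Work downward with a_k = (k+1)(k+2) a_{k+2} / (2(k - n)):
  a_0 = (1)(2)(4) / (2(0 - 2)) = 8/(-4) = -2
Hence H_2(x) = 4 x^2 - 2.

H_2(x); series = 4 x^2 - 2


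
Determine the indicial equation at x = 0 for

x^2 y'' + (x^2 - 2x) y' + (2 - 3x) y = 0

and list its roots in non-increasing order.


Divide by x^2 to reach normal form y'' + P_1(x) y' + P_2(x) y = 0 with P_1(x) = 1 - 2/x and P_2(x) = -3/x + 2/x^2.
x = 0 is a singular point because the y'-coefficient 1 - 2/x has a pole at x = 0 and the y-coefficient -3/x + 2/x^2 has a pole at x = 0.
It is a regular singular point because x P_1(x) = p(x) = x - 2 and x^2 P_2(x) = q(x) = 2 - 3x are polynomials, hence analytic at x = 0.
p(0) = -2,  q(0) = 2.
Indicial equation: r(r-1) + p(0) r + q(0) = 0, i.e. r^2 + (p(0) - 1) r + q(0) = 0, i.e. r^2 - 3 r + 2 = 0.
Discriminant: (-3)^2 - 4(2) = 1, so r = (3 ± 1)/2.
Solving: r_1 = 2, r_2 = 1.

indicial: r^2 - 3 r + 2 = 0; roots r_1 = 2, r_2 = 1


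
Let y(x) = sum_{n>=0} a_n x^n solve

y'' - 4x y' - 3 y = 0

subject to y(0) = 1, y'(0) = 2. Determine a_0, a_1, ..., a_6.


Ansatz: y(x) = sum_{n>=0} a_n x^n, so y'(x) = sum_{n>=1} n a_n x^(n-1) and y''(x) = sum_{n>=2} n(n-1) a_n x^(n-2).
Substitute into P(x) y'' + Q(x) y' + R(x) y = 0 with P(x) = 1, Q(x) = -4x, R(x) = -3, and match powers of x.
Initial conditions: a_0 = 1, a_1 = 2.
Setting the coefficient of each power of x to zero and solving order by order (substituting the coefficients already found):
  x^0: 2 a_2 - 3 a_0 = 0  ->  2 a_2 = 3 a_0 = 3  ->  a_2 = 3/2
  x^1: 6 a_3 - 7 a_1 = 0  ->  6 a_3 = 7 a_1 = 14  ->  a_3 = 7/3
  x^2: 12 a_4 - 11 a_2 = 0  ->  12 a_4 = 11 a_2 = 33/2  ->  a_4 = 11/8
  x^3: 20 a_5 - 15 a_3 = 0  ->  20 a_5 = 15 a_3 = 35  ->  a_5 = 7/4
  x^4: 30 a_6 - 19 a_4 = 0  ->  30 a_6 = 19 a_4 = 209/8  ->  a_6 = 209/240
Truncated series: y(x) = 1 + 2 x + (3/2) x^2 + (7/3) x^3 + (11/8) x^4 + (7/4) x^5 + (209/240) x^6 + O(x^7).

a_0 = 1; a_1 = 2; a_2 = 3/2; a_3 = 7/3; a_4 = 11/8; a_5 = 7/4; a_6 = 209/240


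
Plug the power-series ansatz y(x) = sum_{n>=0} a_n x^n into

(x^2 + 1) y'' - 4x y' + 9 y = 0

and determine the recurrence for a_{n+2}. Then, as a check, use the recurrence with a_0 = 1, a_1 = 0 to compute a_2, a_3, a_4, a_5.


Substitute y = sum_n a_n x^n.
(1 + 1 x^2) y'' contributes (n+2)(n+1) a_{n+2} + n(n-1) a_n at x^n.
-4 x y'(x) contributes -4 n a_n at x^n.
9 y(x) contributes 9 a_n at x^n.
Matching x^n: (n+2)(n+1) a_{n+2} + (n(n-1) - 4 n + 9) a_n = 0.
Thus a_{n+2} = (-n(n-1) + 4 n - 9) / ((n+1)(n+2)) * a_n.

Check with a_0 = 1, a_1 = 0 (apply the recurrence for n = 0, 1, 2, 3): a_0 = 1, a_1 = 0, a_2 = -9/2, a_3 = 0, a_4 = 9/8, a_5 = 0.

a_(n+2) = (-n(n-1) + 4 n - 9) / ((n+1)(n+2)) * a_n; check: a_0 = 1, a_1 = 0, a_2 = -9/2, a_3 = 0, a_4 = 9/8, a_5 = 0


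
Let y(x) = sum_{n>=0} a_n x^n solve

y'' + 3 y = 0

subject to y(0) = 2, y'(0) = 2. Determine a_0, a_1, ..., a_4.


Ansatz: y(x) = sum_{n>=0} a_n x^n, so y'(x) = sum_{n>=1} n a_n x^(n-1) and y''(x) = sum_{n>=2} n(n-1) a_n x^(n-2).
Substitute into P(x) y'' + Q(x) y' + R(x) y = 0 with P(x) = 1, Q(x) = 0, R(x) = 3, and match powers of x.
Initial conditions: a_0 = 2, a_1 = 2.
Setting the coefficient of each power of x to zero and solving order by order (substituting the coefficients already found):
  x^0: 2 a_2 + 3 a_0 = 0  ->  2 a_2 = -3 a_0 = -6  ->  a_2 = -3
  x^1: 6 a_3 + 3 a_1 = 0  ->  6 a_3 = -3 a_1 = -6  ->  a_3 = -1
  x^2: 12 a_4 + 3 a_2 = 0  ->  12 a_4 = -3 a_2 = 9  ->  a_4 = 3/4
Truncated series: y(x) = 2 + 2 x - 3 x^2 - x^3 + (3/4) x^4 + O(x^5).

a_0 = 2; a_1 = 2; a_2 = -3; a_3 = -1; a_4 = 3/4


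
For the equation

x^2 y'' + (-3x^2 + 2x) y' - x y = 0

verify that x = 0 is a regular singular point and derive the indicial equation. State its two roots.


Divide by x^2 to reach normal form y'' + P_1(x) y' + P_2(x) y = 0 with P_1(x) = -3 + 2/x and P_2(x) = -1/x.
x = 0 is a singular point because the y'-coefficient -3 + 2/x has a pole at x = 0 and the y-coefficient -1/x has a pole at x = 0.
It is a regular singular point because x P_1(x) = p(x) = 2 - 3x and x^2 P_2(x) = q(x) = -x are polynomials, hence analytic at x = 0.
p(0) = 2,  q(0) = 0.
Indicial equation: r(r-1) + p(0) r + q(0) = 0, i.e. r^2 + (p(0) - 1) r + q(0) = 0, i.e. r^2 + 1 r = 0.
Discriminant: (1)^2 - 4(0) = 1, so r = (-1 ± 1)/2.
Solving: r_1 = 0, r_2 = -1.

indicial: r^2 + 1 r = 0; roots r_1 = 0, r_2 = -1


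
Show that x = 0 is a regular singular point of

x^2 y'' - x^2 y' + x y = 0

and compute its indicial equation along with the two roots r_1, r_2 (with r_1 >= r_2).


Divide by x^2 to reach normal form y'' + P_1(x) y' + P_2(x) y = 0 with P_1(x) = -1 and P_2(x) = 1/x.
x = 0 is a singular point because the y-coefficient 1/x has a pole at x = 0.
It is a regular singular point because x P_1(x) = p(x) = -x and x^2 P_2(x) = q(x) = x are polynomials, hence analytic at x = 0.
p(0) = 0,  q(0) = 0.
Indicial equation: r(r-1) + p(0) r + q(0) = 0, i.e. r^2 + (p(0) - 1) r + q(0) = 0, i.e. r^2 - 1 r = 0.
Discriminant: (-1)^2 - 4(0) = 1, so r = (1 ± 1)/2.
Solving: r_1 = 1, r_2 = 0.

indicial: r^2 - 1 r = 0; roots r_1 = 1, r_2 = 0


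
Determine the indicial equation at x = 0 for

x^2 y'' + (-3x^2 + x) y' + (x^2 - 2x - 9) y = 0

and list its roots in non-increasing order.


Divide by x^2 to reach normal form y'' + P_1(x) y' + P_2(x) y = 0 with P_1(x) = -3 + 1/x and P_2(x) = 1 - 2/x - 9/x^2.
x = 0 is a singular point because the y'-coefficient -3 + 1/x has a pole at x = 0 and the y-coefficient 1 - 2/x - 9/x^2 has a pole at x = 0.
It is a regular singular point because x P_1(x) = p(x) = 1 - 3x and x^2 P_2(x) = q(x) = x^2 - 2x - 9 are polynomials, hence analytic at x = 0.
p(0) = 1,  q(0) = -9.
Indicial equation: r(r-1) + p(0) r + q(0) = 0, i.e. r^2 + (p(0) - 1) r + q(0) = 0, i.e. r^2 - 9 = 0.
Discriminant: (0)^2 - 4(-9) = 36, so r = (0 ± 6)/2.
Solving: r_1 = 3, r_2 = -3.

indicial: r^2 - 9 = 0; roots r_1 = 3, r_2 = -3


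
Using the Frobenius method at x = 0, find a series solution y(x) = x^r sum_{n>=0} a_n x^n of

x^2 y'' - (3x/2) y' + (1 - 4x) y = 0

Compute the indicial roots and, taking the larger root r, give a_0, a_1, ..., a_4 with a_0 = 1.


Write in Frobenius form y'' + (p(x)/x) y' + (q(x)/x^2) y = 0:
  p(x) = -3/2,  q(x) = 1 - 4x.
Indicial equation: r(r-1) + (-3/2) r + (1) = 0 -> roots r_1 = 2, r_2 = 1/2.
Take r = r_1 = 2. Let y(x) = x^r sum_{n>=0} a_n x^n with a_0 = 1.
Substitute y = x^r sum a_n x^n and match x^{r+n}. The recurrence is
  D(n) a_n - 4 a_{n-1} = 0,  where D(n) = (r+n)(r+n-1) + (-3/2)(r+n) + (1).
  a_n = 4 / D(n) * a_{n-1}.
Since the indicial polynomial factors as (r - r_1)(r - r_2), D(n) = (r_1 + n - r_1)(r_1 + n - r_2) = n(n + 3/2).
Evaluating step by step (a_0 = 1):
  n = 1: D(1) = 1(1 + 3/2) = 5/2; numerator = 4(1) = 4; a_1 = (4)/(5/2) = 8/5
  n = 2: D(2) = 2(2 + 3/2) = 7; numerator = 4(8/5) = 32/5; a_2 = (32/5)/(7) = 32/35
  n = 3: D(3) = 3(3 + 3/2) = 27/2; numerator = 4(32/35) = 128/35; a_3 = (128/35)/(27/2) = 256/945
  n = 4: D(4) = 4(4 + 3/2) = 22; numerator = 4(256/945) = 1024/945; a_4 = (1024/945)/(22) = 512/10395

r = 2; a_0 = 1; a_1 = 8/5; a_2 = 32/35; a_3 = 256/945; a_4 = 512/10395


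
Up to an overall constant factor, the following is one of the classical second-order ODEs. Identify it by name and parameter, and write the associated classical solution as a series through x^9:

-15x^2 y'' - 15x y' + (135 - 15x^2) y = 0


All three coefficients share the factor -15; dividing through by -15 gives  x^2 y'' + x y' + (x^2 - 9) y = 0.
This matches the Bessel equation x^2 y'' + x y' + (x^2 - nu^2) y = 0 with nu^2 = 9, so nu = 3; the solution bounded at x = 0 is J_3(x).
Frobenius at x = 0: indicial roots ±nu; for r = nu the recurrence k(k + 2nu) c_k = -c_{k-2} gives the standard series J_nu(x) = sum_{k>=0} (-1)^k / (k! (k+nu)!) (x/2)^(2k+nu). Evaluate the first 4 terms:
  k = 0: (-1)^0 / (0! * 3! * 2^3) x^3 = 1/(1*6*8) x^3 = (1/48) x^3
  k = 1: (-1)^1 / (1! * 4! * 2^5) x^5 = -1/(1*24*32) x^5 = (-1/768) x^5
  k = 2: (-1)^2 / (2! * 5! * 2^7) x^7 = 1/(2*120*128) x^7 = (1/30720) x^7
  k = 3: (-1)^3 / (3! * 6! * 2^9) x^9 = -1/(6*720*512) x^9 = (-1/2211840) x^9
Hence J_3(x) = -x^9/2211840 + x^7/30720 - x^5/768 + x^3/48 + ....

J_3(x); series = -x^9/2211840 + x^7/30720 - x^5/768 + x^3/48


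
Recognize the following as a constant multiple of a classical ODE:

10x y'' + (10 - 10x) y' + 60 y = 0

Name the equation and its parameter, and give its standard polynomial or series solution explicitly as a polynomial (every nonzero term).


All three coefficients share the factor 10; dividing through by 10 gives  x y'' + (1 - x) y' + 6 y = 0.
This matches the Laguerre equation x y'' + (1 - x) y' + n y = 0 with n = 6; the polynomial solution is L_6(x).
With y = sum_k a_k x^k, matching x^k gives (k+1)k a_{k+1} + (k+1) a_{k+1} - k a_k + n a_k = 0, i.e. (k+1)^2 a_{k+1} = (k - n) a_k = (k - 6) a_k. The right side vanishes at k = 6, so the series terminates at degree 6.
Standard normalization L_n(0) = 1 gives a_0 = 1. Work upward with a_{k+1} = (k - 6) a_k / (k+1)^2:
  a_1 = (0 - 6)(1) / 1^2 = -6/1 = -6
  a_2 = (1 - 6)(-6) / 2^2 = 30/4 = 15/2
  a_3 = (2 - 6)(15/2) / 3^2 = -30/9 = -10/3
  a_4 = (3 - 6)(-10/3) / 4^2 = 10/16 = 5/8
  a_5 = (4 - 6)(5/8) / 5^2 = (-5/4)/25 = -1/20
  a_6 = (5 - 6)(-1/20) / 6^2 = (1/20)/36 = 1/720
Hence L_6(x) = x^6/720 - x^5/20 + 5 x^4/8 - 10 x^3/3 + 15 x^2/2 - 6 x + 1.

L_6(x); series = x^6/720 - x^5/20 + 5 x^4/8 - 10 x^3/3 + 15 x^2/2 - 6 x + 1


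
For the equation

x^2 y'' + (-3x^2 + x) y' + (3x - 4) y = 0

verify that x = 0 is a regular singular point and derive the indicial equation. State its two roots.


Divide by x^2 to reach normal form y'' + P_1(x) y' + P_2(x) y = 0 with P_1(x) = -3 + 1/x and P_2(x) = 3/x - 4/x^2.
x = 0 is a singular point because the y'-coefficient -3 + 1/x has a pole at x = 0 and the y-coefficient 3/x - 4/x^2 has a pole at x = 0.
It is a regular singular point because x P_1(x) = p(x) = 1 - 3x and x^2 P_2(x) = q(x) = 3x - 4 are polynomials, hence analytic at x = 0.
p(0) = 1,  q(0) = -4.
Indicial equation: r(r-1) + p(0) r + q(0) = 0, i.e. r^2 + (p(0) - 1) r + q(0) = 0, i.e. r^2 - 4 = 0.
Discriminant: (0)^2 - 4(-4) = 16, so r = (0 ± 4)/2.
Solving: r_1 = 2, r_2 = -2.

indicial: r^2 - 4 = 0; roots r_1 = 2, r_2 = -2


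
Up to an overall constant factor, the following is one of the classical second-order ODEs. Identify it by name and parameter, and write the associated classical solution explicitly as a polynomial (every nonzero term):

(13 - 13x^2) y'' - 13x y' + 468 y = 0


All three coefficients share the factor 13; dividing through by 13 gives  (1 - x^2) y'' - x y' + 36 y = 0.
This matches the Chebyshev equation (1 - x^2) y'' - x y' + n^2 y = 0 (note the -x y' term, not -2x y') with n^2 = 36, so n = 6; the polynomial solution is T_6(x).
With y = sum_k a_k x^k, matching x^k gives (k+2)(k+1) a_{k+2} = (k^2 - n^2) a_k = (k - 6)(k + 6) a_k. The right side vanishes at k = 6, so the series with the parity of 6 terminates at degree 6.
Standard normalization: leading coefficient of T_n is 2^(n-1), so a_6 = 2^5 = 32. Work downward with a_k = (k+1)(k+2) a_{k+2} / ((k - 6)(k + 6)):
  a_4 = (5)(6)(32) / ((4 - 6)(4 + 6)) = 960/(-20) = -48
  a_2 = (3)(4)(-48) / ((2 - 6)(2 + 6)) = -576/(-32) = 18
  a_0 = (1)(2)(18) / ((0 - 6)(0 + 6)) = 36/(-36) = -1
Hence T_6(x) = 32 x^6 - 48 x^4 + 18 x^2 - 1.

T_6(x); series = 32 x^6 - 48 x^4 + 18 x^2 - 1


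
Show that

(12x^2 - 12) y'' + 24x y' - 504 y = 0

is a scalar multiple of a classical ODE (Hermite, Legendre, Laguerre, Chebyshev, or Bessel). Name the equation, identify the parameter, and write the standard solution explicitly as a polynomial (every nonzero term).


All three coefficients share the factor -12; dividing through by -12 gives  (1 - x^2) y'' - 2x y' + 42 y = 0.
This matches the Legendre equation (1 - x^2) y'' - 2x y' + n(n+1) y = 0 (note the -2x y' term) with n(n+1) = 42, so n = 6; the polynomial solution is P_6(x).
With y = sum_k a_k x^k, matching x^k gives (k+2)(k+1) a_{k+2} = [k(k+1) - n(n+1)] a_k = (k - 6)(k + 7) a_k. The right side vanishes at k = 6, so the series with the parity of 6 terminates at degree 6.
Standard normalization (P_n(1) = 1): leading coefficient (2n)!/(2^n (n!)^2) = 479001600/(64*518400) = 231/16, so a_6 = 231/16. Work downward with a_k = (k+1)(k+2) a_{k+2} / ((k - 6)(k + 7)):
  a_4 = (5)(6)(231/16) / ((4 - 6)(4 + 7)) = (3465/8)/(-22) = -315/16
  a_2 = (3)(4)(-315/16) / ((2 - 6)(2 + 7)) = (-945/4)/(-36) = 105/16
  a_0 = (1)(2)(105/16) / ((0 - 6)(0 + 7)) = (105/8)/(-42) = -5/16
Hence P_6(x) = 231 x^6/16 - 315 x^4/16 + 105 x^2/16 - 5/16.

P_6(x); series = 231 x^6/16 - 315 x^4/16 + 105 x^2/16 - 5/16


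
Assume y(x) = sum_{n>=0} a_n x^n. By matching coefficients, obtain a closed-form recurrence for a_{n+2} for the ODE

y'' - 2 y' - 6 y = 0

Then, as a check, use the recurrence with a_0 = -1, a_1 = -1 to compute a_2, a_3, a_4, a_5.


Substitute y = sum_n a_n x^n.
y''(x) has coefficient (n+2)(n+1) a_{n+2} at x^n;
-2 y'(x) has coefficient -2 (n+1) a_{n+1} at x^n;
-6 y(x) has coefficient -6 a_n at x^n.
Matching x^n: (n+2)(n+1) a_{n+2} - 2 (n+1) a_{n+1} - 6 a_n = 0.
Thus a_{n+2} = [2 (n+1) a_{n+1} + 6 a_n] / ((n+1)(n+2)).

Check with a_0 = -1, a_1 = -1 (apply the recurrence for n = 0, 1, 2, 3): a_0 = -1, a_1 = -1, a_2 = -4, a_3 = -11/3, a_4 = -23/6, a_5 = -79/30.

a_(n+2) = [2 (n+1) a_(n+1) + 6 a_n] / ((n+1)(n+2)); check: a_0 = -1, a_1 = -1, a_2 = -4, a_3 = -11/3, a_4 = -23/6, a_5 = -79/30


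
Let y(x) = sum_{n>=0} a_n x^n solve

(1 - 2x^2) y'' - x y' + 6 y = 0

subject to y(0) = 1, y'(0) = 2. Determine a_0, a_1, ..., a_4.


Ansatz: y(x) = sum_{n>=0} a_n x^n, so y'(x) = sum_{n>=1} n a_n x^(n-1) and y''(x) = sum_{n>=2} n(n-1) a_n x^(n-2).
Substitute into P(x) y'' + Q(x) y' + R(x) y = 0 with P(x) = 1 - 2x^2, Q(x) = -x, R(x) = 6, and match powers of x.
Initial conditions: a_0 = 1, a_1 = 2.
Setting the coefficient of each power of x to zero and solving order by order (substituting the coefficients already found):
  x^0: 2 a_2 + 6 a_0 = 0  ->  2 a_2 = -6 a_0 = -6  ->  a_2 = -3
  x^1: 6 a_3 + 5 a_1 = 0  ->  6 a_3 = -5 a_1 = -10  ->  a_3 = -5/3
  x^2: 12 a_4 = 0  ->  a_4 = 0
Truncated series: y(x) = 1 + 2 x - 3 x^2 - (5/3) x^3 + O(x^5).

a_0 = 1; a_1 = 2; a_2 = -3; a_3 = -5/3; a_4 = 0


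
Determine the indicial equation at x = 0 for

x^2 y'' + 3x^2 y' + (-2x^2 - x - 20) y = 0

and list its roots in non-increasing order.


Divide by x^2 to reach normal form y'' + P_1(x) y' + P_2(x) y = 0 with P_1(x) = 3 and P_2(x) = -2 - 1/x - 20/x^2.
x = 0 is a singular point because the y-coefficient -2 - 1/x - 20/x^2 has a pole at x = 0.
It is a regular singular point because x P_1(x) = p(x) = 3x and x^2 P_2(x) = q(x) = -2x^2 - x - 20 are polynomials, hence analytic at x = 0.
p(0) = 0,  q(0) = -20.
Indicial equation: r(r-1) + p(0) r + q(0) = 0, i.e. r^2 + (p(0) - 1) r + q(0) = 0, i.e. r^2 - 1 r - 20 = 0.
Discriminant: (-1)^2 - 4(-20) = 81, so r = (1 ± 9)/2.
Solving: r_1 = 5, r_2 = -4.

indicial: r^2 - 1 r - 20 = 0; roots r_1 = 5, r_2 = -4


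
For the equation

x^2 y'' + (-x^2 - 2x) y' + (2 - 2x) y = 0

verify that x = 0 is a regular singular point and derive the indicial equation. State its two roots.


Divide by x^2 to reach normal form y'' + P_1(x) y' + P_2(x) y = 0 with P_1(x) = -1 - 2/x and P_2(x) = -2/x + 2/x^2.
x = 0 is a singular point because the y'-coefficient -1 - 2/x has a pole at x = 0 and the y-coefficient -2/x + 2/x^2 has a pole at x = 0.
It is a regular singular point because x P_1(x) = p(x) = -x - 2 and x^2 P_2(x) = q(x) = 2 - 2x are polynomials, hence analytic at x = 0.
p(0) = -2,  q(0) = 2.
Indicial equation: r(r-1) + p(0) r + q(0) = 0, i.e. r^2 + (p(0) - 1) r + q(0) = 0, i.e. r^2 - 3 r + 2 = 0.
Discriminant: (-3)^2 - 4(2) = 1, so r = (3 ± 1)/2.
Solving: r_1 = 2, r_2 = 1.

indicial: r^2 - 3 r + 2 = 0; roots r_1 = 2, r_2 = 1


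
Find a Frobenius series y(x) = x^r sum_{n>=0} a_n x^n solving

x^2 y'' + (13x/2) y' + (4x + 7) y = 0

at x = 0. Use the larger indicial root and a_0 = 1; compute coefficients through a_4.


Write in Frobenius form y'' + (p(x)/x) y' + (q(x)/x^2) y = 0:
  p(x) = 13/2,  q(x) = 4x + 7.
Indicial equation: r(r-1) + (13/2) r + (7) = 0 -> roots r_1 = -2, r_2 = -7/2.
Take r = r_1 = -2. Let y(x) = x^r sum_{n>=0} a_n x^n with a_0 = 1.
Substitute y = x^r sum a_n x^n and match x^{r+n}. The recurrence is
  D(n) a_n + 4 a_{n-1} = 0,  where D(n) = (r+n)(r+n-1) + (13/2)(r+n) + (7).
  a_n = -4 / D(n) * a_{n-1}.
Since the indicial polynomial factors as (r - r_1)(r - r_2), D(n) = (r_1 + n - r_1)(r_1 + n - r_2) = n(n + 3/2).
Evaluating step by step (a_0 = 1):
  n = 1: D(1) = 1(1 + 3/2) = 5/2; numerator = -4(1) = -4; a_1 = (-4)/(5/2) = -8/5
  n = 2: D(2) = 2(2 + 3/2) = 7; numerator = -4(-8/5) = 32/5; a_2 = (32/5)/(7) = 32/35
  n = 3: D(3) = 3(3 + 3/2) = 27/2; numerator = -4(32/35) = -128/35; a_3 = (-128/35)/(27/2) = -256/945
  n = 4: D(4) = 4(4 + 3/2) = 22; numerator = -4(-256/945) = 1024/945; a_4 = (1024/945)/(22) = 512/10395

r = -2; a_0 = 1; a_1 = -8/5; a_2 = 32/35; a_3 = -256/945; a_4 = 512/10395


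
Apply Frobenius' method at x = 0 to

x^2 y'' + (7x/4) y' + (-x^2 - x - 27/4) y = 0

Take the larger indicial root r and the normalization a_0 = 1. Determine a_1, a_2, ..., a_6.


Write in Frobenius form y'' + (p(x)/x) y' + (q(x)/x^2) y = 0:
  p(x) = 7/4,  q(x) = -x^2 - x - 27/4.
Indicial equation: r(r-1) + (7/4) r + (-27/4) = 0 -> roots r_1 = 9/4, r_2 = -3.
Take r = r_1 = 9/4. Let y(x) = x^r sum_{n>=0} a_n x^n with a_0 = 1.
Substitute y = x^r sum a_n x^n and match x^{r+n}. The recurrence is
  D(n) a_n - 1 a_{n-1} - 1 a_{n-2} = 0,  where D(n) = (r+n)(r+n-1) + (7/4)(r+n) + (-27/4).
  a_n = [1 a_{n-1} + 1 a_{n-2}] / D(n).
Since the indicial polynomial factors as (r - r_1)(r - r_2), D(n) = (r_1 + n - r_1)(r_1 + n - r_2) = n(n + 21/4).
Evaluating step by step (a_0 = 1):
  n = 1: D(1) = 1(1 + 21/4) = 25/4; numerator = 1(1) = 1; a_1 = (1)/(25/4) = 4/25
  n = 2: D(2) = 2(2 + 21/4) = 29/2; numerator = 1(4/25) + 1(1) = 29/25; a_2 = (29/25)/(29/2) = 2/25
  n = 3: D(3) = 3(3 + 21/4) = 99/4; numerator = 1(2/25) + 1(4/25) = 6/25; a_3 = (6/25)/(99/4) = 8/825
  n = 4: D(4) = 4(4 + 21/4) = 37; numerator = 1(8/825) + 1(2/25) = 74/825; a_4 = (74/825)/(37) = 2/825
  n = 5: D(5) = 5(5 + 21/4) = 205/4; numerator = 1(2/825) + 1(8/825) = 2/165; a_5 = (2/165)/(205/4) = 8/33825
  n = 6: D(6) = 6(6 + 21/4) = 135/2; numerator = 1(8/33825) + 1(2/825) = 6/2255; a_6 = (6/2255)/(135/2) = 4/101475

r = 9/4; a_0 = 1; a_1 = 4/25; a_2 = 2/25; a_3 = 8/825; a_4 = 2/825; a_5 = 8/33825; a_6 = 4/101475


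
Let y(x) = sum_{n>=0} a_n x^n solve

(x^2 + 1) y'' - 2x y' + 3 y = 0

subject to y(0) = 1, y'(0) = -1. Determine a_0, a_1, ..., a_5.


Ansatz: y(x) = sum_{n>=0} a_n x^n, so y'(x) = sum_{n>=1} n a_n x^(n-1) and y''(x) = sum_{n>=2} n(n-1) a_n x^(n-2).
Substitute into P(x) y'' + Q(x) y' + R(x) y = 0 with P(x) = x^2 + 1, Q(x) = -2x, R(x) = 3, and match powers of x.
Initial conditions: a_0 = 1, a_1 = -1.
Setting the coefficient of each power of x to zero and solving order by order (substituting the coefficients already found):
  x^0: 2 a_2 + 3 a_0 = 0  ->  2 a_2 = -3 a_0 = -3  ->  a_2 = -3/2
  x^1: 6 a_3 + a_1 = 0  ->  6 a_3 = -a_1 = 1  ->  a_3 = 1/6
  x^2: 12 a_4 + a_2 = 0  ->  12 a_4 = -a_2 = 3/2  ->  a_4 = 1/8
  x^3: 20 a_5 + 3 a_3 = 0  ->  20 a_5 = -3 a_3 = -1/2  ->  a_5 = -1/40
Truncated series: y(x) = 1 - x - (3/2) x^2 + (1/6) x^3 + (1/8) x^4 - (1/40) x^5 + O(x^6).

a_0 = 1; a_1 = -1; a_2 = -3/2; a_3 = 1/6; a_4 = 1/8; a_5 = -1/40


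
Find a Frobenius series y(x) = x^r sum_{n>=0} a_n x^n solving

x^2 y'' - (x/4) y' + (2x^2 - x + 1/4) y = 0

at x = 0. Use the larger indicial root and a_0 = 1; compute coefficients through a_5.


Write in Frobenius form y'' + (p(x)/x) y' + (q(x)/x^2) y = 0:
  p(x) = -1/4,  q(x) = 2x^2 - x + 1/4.
Indicial equation: r(r-1) + (-1/4) r + (1/4) = 0 -> roots r_1 = 1, r_2 = 1/4.
Take r = r_1 = 1. Let y(x) = x^r sum_{n>=0} a_n x^n with a_0 = 1.
Substitute y = x^r sum a_n x^n and match x^{r+n}. The recurrence is
  D(n) a_n - 1 a_{n-1} + 2 a_{n-2} = 0,  where D(n) = (r+n)(r+n-1) + (-1/4)(r+n) + (1/4).
  a_n = [1 a_{n-1} - 2 a_{n-2}] / D(n).
Since the indicial polynomial factors as (r - r_1)(r - r_2), D(n) = (r_1 + n - r_1)(r_1 + n - r_2) = n(n + 3/4).
Evaluating step by step (a_0 = 1):
  n = 1: D(1) = 1(1 + 3/4) = 7/4; numerator = 1(1) = 1; a_1 = (1)/(7/4) = 4/7
  n = 2: D(2) = 2(2 + 3/4) = 11/2; numerator = 1(4/7) - 2(1) = -10/7; a_2 = (-10/7)/(11/2) = -20/77
  n = 3: D(3) = 3(3 + 3/4) = 45/4; numerator = 1(-20/77) - 2(4/7) = -108/77; a_3 = (-108/77)/(45/4) = -48/385
  n = 4: D(4) = 4(4 + 3/4) = 19; numerator = 1(-48/385) - 2(-20/77) = 152/385; a_4 = (152/385)/(19) = 8/385
  n = 5: D(5) = 5(5 + 3/4) = 115/4; numerator = 1(8/385) - 2(-48/385) = 104/385; a_5 = (104/385)/(115/4) = 416/44275

r = 1; a_0 = 1; a_1 = 4/7; a_2 = -20/77; a_3 = -48/385; a_4 = 8/385; a_5 = 416/44275


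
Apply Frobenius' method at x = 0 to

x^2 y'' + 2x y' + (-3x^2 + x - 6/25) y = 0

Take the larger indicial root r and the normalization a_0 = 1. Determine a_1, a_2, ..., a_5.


Write in Frobenius form y'' + (p(x)/x) y' + (q(x)/x^2) y = 0:
  p(x) = 2,  q(x) = -3x^2 + x - 6/25.
Indicial equation: r(r-1) + (2) r + (-6/25) = 0 -> roots r_1 = 1/5, r_2 = -6/5.
Take r = r_1 = 1/5. Let y(x) = x^r sum_{n>=0} a_n x^n with a_0 = 1.
Substitute y = x^r sum a_n x^n and match x^{r+n}. The recurrence is
  D(n) a_n + 1 a_{n-1} - 3 a_{n-2} = 0,  where D(n) = (r+n)(r+n-1) + (2)(r+n) + (-6/25).
  a_n = [-1 a_{n-1} + 3 a_{n-2}] / D(n).
Since the indicial polynomial factors as (r - r_1)(r - r_2), D(n) = (r_1 + n - r_1)(r_1 + n - r_2) = n(n + 7/5).
Evaluating step by step (a_0 = 1):
  n = 1: D(1) = 1(1 + 7/5) = 12/5; numerator = -1(1) = -1; a_1 = (-1)/(12/5) = -5/12
  n = 2: D(2) = 2(2 + 7/5) = 34/5; numerator = -1(-5/12) + 3(1) = 41/12; a_2 = (41/12)/(34/5) = 205/408
  n = 3: D(3) = 3(3 + 7/5) = 66/5; numerator = -1(205/408) + 3(-5/12) = -715/408; a_3 = (-715/408)/(66/5) = -325/2448
  n = 4: D(4) = 4(4 + 7/5) = 108/5; numerator = -1(-325/2448) + 3(205/408) = 4015/2448; a_4 = (4015/2448)/(108/5) = 20075/264384
  n = 5: D(5) = 5(5 + 7/5) = 32; numerator = -1(20075/264384) + 3(-325/2448) = -7375/15552; a_5 = (-7375/15552)/(32) = -7375/497664

r = 1/5; a_0 = 1; a_1 = -5/12; a_2 = 205/408; a_3 = -325/2448; a_4 = 20075/264384; a_5 = -7375/497664
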